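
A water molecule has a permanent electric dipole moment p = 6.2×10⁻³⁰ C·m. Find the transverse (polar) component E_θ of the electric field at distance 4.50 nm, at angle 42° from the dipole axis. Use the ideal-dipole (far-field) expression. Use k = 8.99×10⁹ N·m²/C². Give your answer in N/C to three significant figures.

E_θ ≈ 4.09×10⁵ N/C

For a dipole, E_θ = (kp sinθ)/r³.
kp/r³ = (8.99×10⁹)(6.20×10⁻³⁰)/(4.50×10⁻⁹)³ = 6.117×10⁵ N/C.
E_θ = 6.117×10⁵·sin42° = 4.093×10⁵ N/C.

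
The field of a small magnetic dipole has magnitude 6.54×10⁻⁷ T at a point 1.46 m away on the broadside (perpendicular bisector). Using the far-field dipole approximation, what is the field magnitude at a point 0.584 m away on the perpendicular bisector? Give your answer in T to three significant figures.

Dipole fields scale as 1/r³ in the far field; the geometry is the same at both points.
B₂ = B₁ · (r₁/r₂)³ = 6.54×10⁻⁷ · (1.46/0.584)³.
(r₁/r₂)³ = (2.5)³ = 15.62.
B₂ ≈ 1.022×10⁻⁵ T.

B ≈ 1.02×10⁻⁵ T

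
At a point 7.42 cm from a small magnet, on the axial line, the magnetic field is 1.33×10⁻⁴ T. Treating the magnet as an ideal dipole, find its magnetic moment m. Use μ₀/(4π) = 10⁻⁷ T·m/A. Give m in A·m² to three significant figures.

m ≈ 0.272 A·m²

On axis B = (μ₀/4π)·2m/r³, so m = Br³·4π/(μ₀·2).
m = (1.33×10⁻⁴)·(0.0742)³ / (2·10⁻⁷) = 0.2717 A·m².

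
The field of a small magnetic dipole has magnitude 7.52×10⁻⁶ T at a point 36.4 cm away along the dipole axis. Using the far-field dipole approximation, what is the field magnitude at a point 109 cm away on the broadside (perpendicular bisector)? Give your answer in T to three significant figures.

B ≈ 1.40×10⁻⁷ T

Dipole fields scale as 1/r³ in the far field.
The axial field is twice the equatorial field at the same r, so the geometry factor is 1/2.
B₂ = B₁ · (1/2) · (r₁/r₂)³ = 7.52×10⁻⁶ · 0.5 · (36.4/109)³.
(r₁/r₂)³ = (0.3339)³ = 0.03724.
B₂ ≈ 1.400×10⁻⁷ T.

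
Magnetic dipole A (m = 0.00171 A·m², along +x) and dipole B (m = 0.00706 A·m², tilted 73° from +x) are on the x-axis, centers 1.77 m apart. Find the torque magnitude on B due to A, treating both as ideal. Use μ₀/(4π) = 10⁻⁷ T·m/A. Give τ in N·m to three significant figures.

τ ≈ 4.16×10⁻¹³ N·m

Dipole B is on the axis of dipole A, so B₁ there is axial: B₁ = (μ₀/4π)·2m₁/r³ along +x.
B₁ = 2(10⁻⁷)(0.00171)/(1.77)³ = 6.167×10⁻¹¹ T.
τ = m₂ B₁ sinθ.
τ = (0.00706)(6.167×10⁻¹¹)·sin73° = 4.164×10⁻¹³ N·m.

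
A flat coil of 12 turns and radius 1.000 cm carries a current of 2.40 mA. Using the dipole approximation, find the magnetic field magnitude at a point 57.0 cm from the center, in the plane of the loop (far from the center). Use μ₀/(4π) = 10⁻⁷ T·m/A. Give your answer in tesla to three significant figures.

m = NIA = NIπa² = 12·(0.00240)·π·(0.0100)² = 9.048×10⁻⁶ A·m².
In the equatorial plane B = (μ₀/4π)·m/r³ (half the axial value).
B = (10⁻⁷)·(9.048×10⁻⁶) / (0.570)³ = 4.886×10⁻¹² T.

B ≈ 4.89×10⁻¹² T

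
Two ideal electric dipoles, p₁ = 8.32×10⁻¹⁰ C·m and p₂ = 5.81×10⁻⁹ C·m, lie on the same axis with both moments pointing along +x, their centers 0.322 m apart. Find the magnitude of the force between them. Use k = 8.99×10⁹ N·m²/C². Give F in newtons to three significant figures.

On-axis field of dipole 1 at distance r: E = 2kp₁/r³. Force on dipole 2 is F = p₂·dE/dr (gradient along axis).
dE/dr = −6kp₁/r⁴, so |F| = 6kp₁p₂/r⁴ (attractive for aligned moments).
F = 6(8.99×10⁹)(8.32×10⁻¹⁰)(5.81×10⁻⁹)/(0.322)⁴ = 2.425×10⁻⁵ N.

F ≈ 2.43×10⁻⁵ N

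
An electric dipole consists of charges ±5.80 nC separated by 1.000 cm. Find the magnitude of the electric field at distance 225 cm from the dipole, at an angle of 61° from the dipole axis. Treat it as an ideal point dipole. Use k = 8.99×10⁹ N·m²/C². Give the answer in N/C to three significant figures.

Dipole moment p = qd = (5.80×10⁻⁹ C)(0.0100 m) = 5.80×10⁻¹¹ C·m.
At angle θ the dipole field magnitude is E = (kp/r³)·√(1 + 3cos²θ).
kp/r³ = (8.99×10⁹)(5.80×10⁻¹¹) / (2.25)³ = 0.04578 N/C.
√(1 + 3cos²61°) = √(1 + 3·0.2350) = √1.7051 ≈ 1.3058.
E ≈ 0.04578 × 1.306 = 0.05977 N/C.

E ≈ 0.0598 N/C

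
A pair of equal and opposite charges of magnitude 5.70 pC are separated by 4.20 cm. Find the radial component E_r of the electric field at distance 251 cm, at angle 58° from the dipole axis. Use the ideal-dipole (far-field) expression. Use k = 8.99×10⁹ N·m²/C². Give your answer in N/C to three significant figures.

E_r ≈ 1.44×10⁻⁴ N/C

Dipole moment p = qd = (5.70×10⁻¹² C)(0.0420 m) = 2.394×10⁻¹³ C·m.
For a dipole, E_r = (2kp cosθ)/r³.
kp/r³ = (8.99×10⁹)(2.394×10⁻¹³)/(2.51)³ = 1.361×10⁻⁴ N/C.
E_r = 2·1.361×10⁻⁴·cos58° = 1.442×10⁻⁴ N/C.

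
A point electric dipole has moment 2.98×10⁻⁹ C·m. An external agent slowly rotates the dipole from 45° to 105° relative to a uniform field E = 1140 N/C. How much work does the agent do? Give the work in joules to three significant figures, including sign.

W_ext = ΔU = U(θ₂) − U(θ₁) = −pE cosθ₂ − (−pE cosθ₁) = pE(cosθ₁ − cosθ₂).
W = (2.98×10⁻⁹)(1140)·(cos45° − cos105°) = (3.397×10⁻⁶)·(+0.9659) = 3.281×10⁻⁶ J.

W ≈ 3.28×10⁻⁶ J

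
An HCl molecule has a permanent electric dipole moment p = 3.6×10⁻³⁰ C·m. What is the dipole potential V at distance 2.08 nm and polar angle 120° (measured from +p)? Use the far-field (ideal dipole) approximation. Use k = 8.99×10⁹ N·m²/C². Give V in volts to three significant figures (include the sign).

The dipole potential is V = kp cosθ / r².
V = (8.99×10⁹)(3.60×10⁻³⁰)·cos120° / (2.08×10⁻⁹)² = -0.003740 V.

V ≈ -0.00374 V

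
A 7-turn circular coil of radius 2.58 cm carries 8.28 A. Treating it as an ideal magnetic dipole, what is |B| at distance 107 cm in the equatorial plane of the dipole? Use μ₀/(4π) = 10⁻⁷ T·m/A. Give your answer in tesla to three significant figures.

B ≈ 9.89×10⁻⁹ T

m = NIA = NIπa² = 7·(8.28)·π·(0.0258)² = 0.1212 A·m².
In the equatorial plane B = (μ₀/4π)·m/r³ (half the axial value).
B = (10⁻⁷)·(0.1212) / (1.07)³ = 9.894×10⁻⁹ T.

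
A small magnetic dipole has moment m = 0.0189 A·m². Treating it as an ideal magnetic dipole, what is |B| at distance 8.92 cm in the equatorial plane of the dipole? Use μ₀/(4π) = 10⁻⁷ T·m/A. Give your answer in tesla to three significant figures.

B ≈ 2.66×10⁻⁶ T

In the equatorial plane B = (μ₀/4π)·m/r³ (half the axial value).
B = (10⁻⁷)·(0.0189) / (0.0892)³ = 2.663×10⁻⁶ T.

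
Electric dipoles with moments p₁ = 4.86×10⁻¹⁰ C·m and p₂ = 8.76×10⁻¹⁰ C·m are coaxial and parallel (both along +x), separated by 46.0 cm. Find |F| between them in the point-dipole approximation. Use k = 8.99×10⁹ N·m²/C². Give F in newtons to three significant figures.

On-axis field of dipole 1 at distance r: E = 2kp₁/r³. Force on dipole 2 is F = p₂·dE/dr (gradient along axis).
dE/dr = −6kp₁/r⁴, so |F| = 6kp₁p₂/r⁴ (attractive for aligned moments).
F = 6(8.99×10⁹)(4.86×10⁻¹⁰)(8.76×10⁻¹⁰)/(0.460)⁴ = 5.129×10⁻⁷ N.

F ≈ 5.13×10⁻⁷ N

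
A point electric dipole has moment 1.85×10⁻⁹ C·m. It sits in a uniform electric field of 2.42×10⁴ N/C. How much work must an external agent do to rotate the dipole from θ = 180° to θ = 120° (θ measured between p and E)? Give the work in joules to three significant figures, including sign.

W_ext = ΔU = U(θ₂) − U(θ₁) = −pE cosθ₂ − (−pE cosθ₁) = pE(cosθ₁ − cosθ₂).
W = (1.85×10⁻⁹)(2.42×10⁴)·(cos180° − cos120°) = (4.477×10⁻⁵)·(-0.5000) = -2.239×10⁻⁵ J.

W ≈ -2.24×10⁻⁵ J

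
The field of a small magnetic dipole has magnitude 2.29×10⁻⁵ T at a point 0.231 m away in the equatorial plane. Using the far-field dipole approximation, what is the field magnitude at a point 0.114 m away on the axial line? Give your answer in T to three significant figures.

B ≈ 3.81×10⁻⁴ T

Dipole fields scale as 1/r³ in the far field.
The axial field is twice the equatorial field at the same r, so the geometry factor is 2/1.
B₂ = B₁ · (2/1) · (r₁/r₂)³ = 2.29×10⁻⁵ · 2 · (0.231/0.114)³.
(r₁/r₂)³ = (2.026)³ = 8.32.
B₂ ≈ 3.811×10⁻⁴ T.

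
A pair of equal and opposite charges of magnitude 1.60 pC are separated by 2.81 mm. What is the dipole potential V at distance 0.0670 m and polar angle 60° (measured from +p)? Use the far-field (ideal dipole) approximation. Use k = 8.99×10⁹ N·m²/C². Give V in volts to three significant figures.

V ≈ 0.00450 V

Dipole moment p = qd = (1.60×10⁻¹² C)(0.00281 m) = 4.496×10⁻¹⁵ C·m.
The dipole potential is V = kp cosθ / r².
V = (8.99×10⁹)(4.496×10⁻¹⁵)·cos60° / (0.0670)² = 0.004502 V.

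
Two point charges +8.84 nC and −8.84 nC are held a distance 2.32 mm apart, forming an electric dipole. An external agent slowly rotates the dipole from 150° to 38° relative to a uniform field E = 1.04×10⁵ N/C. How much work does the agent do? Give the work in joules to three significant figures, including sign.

Dipole moment p = qd = (8.84×10⁻⁹ C)(0.00232 m) = 2.051×10⁻¹¹ C·m.
W_ext = ΔU = U(θ₂) − U(θ₁) = −pE cosθ₂ − (−pE cosθ₁) = pE(cosθ₁ − cosθ₂).
W = (2.051×10⁻¹¹)(1.04×10⁵)·(cos150° − cos38°) = (2.133×10⁻⁶)·(-1.6540) = -3.528×10⁻⁶ J.

W ≈ -3.53×10⁻⁶ J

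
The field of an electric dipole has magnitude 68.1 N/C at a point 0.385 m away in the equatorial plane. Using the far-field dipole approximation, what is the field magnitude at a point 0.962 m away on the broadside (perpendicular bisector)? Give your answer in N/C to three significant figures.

Dipole fields scale as 1/r³ in the far field; the geometry is the same at both points.
E₂ = E₁ · (r₁/r₂)³ = 68.1 · (0.385/0.962)³.
(r₁/r₂)³ = (0.4002)³ = 0.0641.
E₂ ≈ 4.365 N/C.

E ≈ 4.37 N/C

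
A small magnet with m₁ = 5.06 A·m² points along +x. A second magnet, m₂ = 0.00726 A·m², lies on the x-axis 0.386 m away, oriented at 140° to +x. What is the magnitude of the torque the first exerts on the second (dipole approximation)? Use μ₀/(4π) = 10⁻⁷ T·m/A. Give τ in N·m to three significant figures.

τ ≈ 8.21×10⁻⁸ N·m

Dipole B is on the axis of dipole A, so B₁ there is axial: B₁ = (μ₀/4π)·2m₁/r³ along +x.
B₁ = 2(10⁻⁷)(5.06)/(0.386)³ = 1.760×10⁻⁵ T.
τ = m₂ B₁ sinθ.
τ = (0.00726)(1.760×10⁻⁵)·sin140° = 8.212×10⁻⁸ N·m.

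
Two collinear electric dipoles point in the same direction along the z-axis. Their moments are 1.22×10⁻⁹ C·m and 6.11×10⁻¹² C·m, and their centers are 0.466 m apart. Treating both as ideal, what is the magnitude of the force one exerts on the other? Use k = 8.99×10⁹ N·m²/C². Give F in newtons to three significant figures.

On-axis field of dipole 1 at distance r: E = 2kp₁/r³. Force on dipole 2 is F = p₂·dE/dr (gradient along axis).
dE/dr = −6kp₁/r⁴, so |F| = 6kp₁p₂/r⁴ (attractive for aligned moments).
F = 6(8.99×10⁹)(1.22×10⁻⁹)(6.11×10⁻¹²)/(0.466)⁴ = 8.526×10⁻⁹ N.

F ≈ 8.53×10⁻⁹ N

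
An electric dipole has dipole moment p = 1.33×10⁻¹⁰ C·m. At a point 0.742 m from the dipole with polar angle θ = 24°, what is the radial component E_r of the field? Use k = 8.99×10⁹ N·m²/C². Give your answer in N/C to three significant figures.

For a dipole, E_r = (2kp cosθ)/r³.
kp/r³ = (8.99×10⁹)(1.33×10⁻¹⁰)/(0.742)³ = 2.927 N/C.
E_r = 2·2.927·cos24° = 5.348 N/C.

E_r ≈ 5.35 N/C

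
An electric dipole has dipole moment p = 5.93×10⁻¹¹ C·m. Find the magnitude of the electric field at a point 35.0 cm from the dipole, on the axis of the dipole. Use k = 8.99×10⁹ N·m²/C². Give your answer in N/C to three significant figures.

On the dipole axis E = 2kp/r³.
E = 2·(8.99×10⁹)(5.93×10⁻¹¹) / (0.350)³ = 24.87 N/C.

E ≈ 24.9 N/C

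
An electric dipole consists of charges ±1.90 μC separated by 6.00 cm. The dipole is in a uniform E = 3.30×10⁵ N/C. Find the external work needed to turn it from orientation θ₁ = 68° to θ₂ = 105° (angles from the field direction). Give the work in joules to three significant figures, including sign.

Dipole moment p = qd = (1.90×10⁻⁶ C)(0.0600 m) = 1.14×10⁻⁷ C·m.
W_ext = ΔU = U(θ₂) − U(θ₁) = −pE cosθ₂ − (−pE cosθ₁) = pE(cosθ₁ − cosθ₂).
W = (1.14×10⁻⁷)(3.30×10⁵)·(cos68° − cos105°) = (0.03762)·(+0.6334) = 0.02383 J.

W ≈ 0.0238 J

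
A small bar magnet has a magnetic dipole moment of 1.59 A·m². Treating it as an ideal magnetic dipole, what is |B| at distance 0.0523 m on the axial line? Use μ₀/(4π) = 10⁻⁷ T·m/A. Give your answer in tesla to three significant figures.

On axis B = (μ₀/4π)·2m/r³.
B = 2·(10⁻⁷)·(1.59) / (0.0523)³ = 0.002223 T.

B ≈ 0.00222 T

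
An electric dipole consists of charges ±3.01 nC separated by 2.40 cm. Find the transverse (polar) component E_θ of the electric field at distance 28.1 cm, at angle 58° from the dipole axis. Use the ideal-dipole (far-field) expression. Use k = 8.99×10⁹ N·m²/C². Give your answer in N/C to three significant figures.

E_θ ≈ 24.8 N/C

Dipole moment p = qd = (3.01×10⁻⁹ C)(0.0240 m) = 7.224×10⁻¹¹ C·m.
For a dipole, E_θ = (kp sinθ)/r³.
kp/r³ = (8.99×10⁹)(7.224×10⁻¹¹)/(0.281)³ = 29.27 N/C.
E_θ = 29.27·sin58° = 24.82 N/C.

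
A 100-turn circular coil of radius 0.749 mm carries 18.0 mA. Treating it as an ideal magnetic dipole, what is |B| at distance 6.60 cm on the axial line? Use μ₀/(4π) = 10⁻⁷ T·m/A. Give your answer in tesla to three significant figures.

B ≈ 2.21×10⁻⁹ T

m = NIA = NIπa² = 100·(0.0180)·π·(7.49×10⁻⁴)² = 3.172×10⁻⁶ A·m².
On axis B = (μ₀/4π)·2m/r³.
B = 2·(10⁻⁷)·(3.172×10⁻⁶) / (0.0660)³ = 2.207×10⁻⁹ T.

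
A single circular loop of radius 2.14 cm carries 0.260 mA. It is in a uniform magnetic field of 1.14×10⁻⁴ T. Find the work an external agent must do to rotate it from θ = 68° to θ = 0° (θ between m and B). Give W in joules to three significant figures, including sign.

Magnetic moment m = IA = Iπa² = (2.60×10⁻⁴)·π·(0.0214)² = 3.741×10⁻⁷ A·m².
W_ext = ΔU = −mB cosθ₂ + mB cosθ₁ = mB(cosθ₁ − cosθ₂).
W = (3.741×10⁻⁷)(1.14×10⁻⁴)·(cos68° − cos0°) = (4.265×10⁻¹¹)·(-0.6254) = -2.667×10⁻¹¹ J.

W ≈ -2.67×10⁻¹¹ J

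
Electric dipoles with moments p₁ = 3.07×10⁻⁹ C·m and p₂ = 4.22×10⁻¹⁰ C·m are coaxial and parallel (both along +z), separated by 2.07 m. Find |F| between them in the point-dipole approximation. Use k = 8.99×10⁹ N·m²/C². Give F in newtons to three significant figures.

On-axis field of dipole 1 at distance r: E = 2kp₁/r³. Force on dipole 2 is F = p₂·dE/dr (gradient along axis).
dE/dr = −6kp₁/r⁴, so |F| = 6kp₁p₂/r⁴ (attractive for aligned moments).
F = 6(8.99×10⁹)(3.07×10⁻⁹)(4.22×10⁻¹⁰)/(2.07)⁴ = 3.806×10⁻⁹ N.

F ≈ 3.81×10⁻⁹ N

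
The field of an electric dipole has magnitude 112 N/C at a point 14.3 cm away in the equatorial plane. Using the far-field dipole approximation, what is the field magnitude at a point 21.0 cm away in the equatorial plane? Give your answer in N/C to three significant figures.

Dipole fields scale as 1/r³ in the far field; the geometry is the same at both points.
E₂ = E₁ · (r₁/r₂)³ = 112 · (14.3/21.0)³.
(r₁/r₂)³ = (0.681)³ = 0.3158.
E₂ ≈ 35.36 N/C.

E ≈ 35.4 N/C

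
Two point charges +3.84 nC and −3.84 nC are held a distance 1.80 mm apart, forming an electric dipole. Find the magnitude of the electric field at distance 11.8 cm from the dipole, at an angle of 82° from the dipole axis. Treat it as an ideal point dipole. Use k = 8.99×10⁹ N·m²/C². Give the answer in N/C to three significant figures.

Dipole moment p = qd = (3.84×10⁻⁹ C)(0.00180 m) = 6.912×10⁻¹² C·m.
At angle θ the dipole field magnitude is E = (kp/r³)·√(1 + 3cos²θ).
kp/r³ = (8.99×10⁹)(6.912×10⁻¹²) / (0.118)³ = 37.82 N/C.
√(1 + 3cos²82°) = √(1 + 3·0.0194) = √1.0581 ≈ 1.0286.
E ≈ 37.82 × 1.029 = 38.90 N/C.

E ≈ 38.9 N/C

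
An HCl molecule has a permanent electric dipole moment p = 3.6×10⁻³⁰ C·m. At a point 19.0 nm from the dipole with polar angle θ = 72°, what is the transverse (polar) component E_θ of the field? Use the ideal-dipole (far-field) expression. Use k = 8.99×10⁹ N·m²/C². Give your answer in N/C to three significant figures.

For a dipole, E_θ = (kp sinθ)/r³.
kp/r³ = (8.99×10⁹)(3.60×10⁻³⁰)/(1.90×10⁻⁸)³ = 4718 N/C.
E_θ = 4718·sin72° = 4488 N/C.

E_θ ≈ 4490 N/C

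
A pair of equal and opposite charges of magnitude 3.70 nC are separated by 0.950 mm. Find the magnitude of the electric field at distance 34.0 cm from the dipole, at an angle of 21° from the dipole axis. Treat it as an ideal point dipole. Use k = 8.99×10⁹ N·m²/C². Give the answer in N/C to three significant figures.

E ≈ 1.53 N/C

Dipole moment p = qd = (3.70×10⁻⁹ C)(9.50×10⁻⁴ m) = 3.515×10⁻¹² C·m.
At angle θ the dipole field magnitude is E = (kp/r³)·√(1 + 3cos²θ).
kp/r³ = (8.99×10⁹)(3.515×10⁻¹²) / (0.340)³ = 0.8040 N/C.
√(1 + 3cos²21°) = √(1 + 3·0.8716) = √3.6147 ≈ 1.9012.
E ≈ 0.8040 × 1.901 = 1.529 N/C.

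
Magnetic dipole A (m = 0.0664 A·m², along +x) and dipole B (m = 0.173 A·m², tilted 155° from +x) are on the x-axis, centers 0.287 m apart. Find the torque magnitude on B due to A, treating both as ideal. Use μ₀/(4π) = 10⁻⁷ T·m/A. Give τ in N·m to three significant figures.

τ ≈ 4.11×10⁻⁸ N·m

Dipole B is on the axis of dipole A, so B₁ there is axial: B₁ = (μ₀/4π)·2m₁/r³ along +x.
B₁ = 2(10⁻⁷)(0.0664)/(0.287)³ = 5.618×10⁻⁷ T.
τ = m₂ B₁ sinθ.
τ = (0.173)(5.618×10⁻⁷)·sin155° = 4.107×10⁻⁸ N·m.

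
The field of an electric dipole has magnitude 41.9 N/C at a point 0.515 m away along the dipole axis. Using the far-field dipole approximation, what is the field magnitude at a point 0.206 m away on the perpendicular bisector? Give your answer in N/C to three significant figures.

E ≈ 327 N/C

Dipole fields scale as 1/r³ in the far field.
The axial field is twice the equatorial field at the same r, so the geometry factor is 1/2.
E₂ = E₁ · (1/2) · (r₁/r₂)³ = 41.9 · 0.5 · (0.515/0.206)³.
(r₁/r₂)³ = (2.5)³ = 15.62.
E₂ ≈ 327.3 N/C.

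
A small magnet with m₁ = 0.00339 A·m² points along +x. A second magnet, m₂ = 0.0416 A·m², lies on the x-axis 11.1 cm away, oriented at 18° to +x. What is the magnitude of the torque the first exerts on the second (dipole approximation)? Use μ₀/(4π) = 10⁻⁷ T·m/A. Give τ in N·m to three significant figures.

Dipole B is on the axis of dipole A, so B₁ there is axial: B₁ = (μ₀/4π)·2m₁/r³ along +x.
B₁ = 2(10⁻⁷)(0.00339)/(0.111)³ = 4.957×10⁻⁷ T.
τ = m₂ B₁ sinθ.
τ = (0.0416)(4.957×10⁻⁷)·sin18° = 6.373×10⁻⁹ N·m.

τ ≈ 6.37×10⁻⁹ N·m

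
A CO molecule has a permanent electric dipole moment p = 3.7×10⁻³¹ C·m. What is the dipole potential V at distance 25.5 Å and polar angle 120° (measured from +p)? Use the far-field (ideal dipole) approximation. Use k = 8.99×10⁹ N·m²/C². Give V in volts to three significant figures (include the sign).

V ≈ -2.56×10⁻⁴ V

The dipole potential is V = kp cosθ / r².
V = (8.99×10⁹)(3.70×10⁻³¹)·cos120° / (2.55×10⁻⁹)² = -2.558×10⁻⁴ V.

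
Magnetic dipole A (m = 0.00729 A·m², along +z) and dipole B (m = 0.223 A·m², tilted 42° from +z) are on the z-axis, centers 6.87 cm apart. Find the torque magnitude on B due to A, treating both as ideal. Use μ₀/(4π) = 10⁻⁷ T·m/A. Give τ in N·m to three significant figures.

τ ≈ 6.71×10⁻⁷ N·m

Dipole B is on the axis of dipole A, so B₁ there is axial: B₁ = (μ₀/4π)·2m₁/r³ along +z.
B₁ = 2(10⁻⁷)(0.00729)/(0.0687)³ = 4.497×10⁻⁶ T.
τ = m₂ B₁ sinθ.
τ = (0.223)(4.497×10⁻⁶)·sin42° = 6.710×10⁻⁷ N·m.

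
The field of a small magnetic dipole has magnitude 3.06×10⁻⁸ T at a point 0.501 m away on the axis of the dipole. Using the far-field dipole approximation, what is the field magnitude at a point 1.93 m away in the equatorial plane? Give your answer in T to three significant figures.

Dipole fields scale as 1/r³ in the far field.
The axial field is twice the equatorial field at the same r, so the geometry factor is 1/2.
B₂ = B₁ · (1/2) · (r₁/r₂)³ = 3.06×10⁻⁸ · 0.5 · (0.501/1.93)³.
(r₁/r₂)³ = (0.2596)³ = 0.01749.
B₂ ≈ 2.676×10⁻¹⁰ T.

B ≈ 2.68×10⁻¹⁰ T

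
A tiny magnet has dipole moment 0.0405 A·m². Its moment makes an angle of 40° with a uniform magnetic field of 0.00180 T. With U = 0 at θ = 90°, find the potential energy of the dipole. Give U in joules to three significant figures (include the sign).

U ≈ -5.58×10⁻⁵ J

U = −m·B = −mB cosθ.
U = −(0.0405)(0.00180)·cos40° = -5.584×10⁻⁵ J.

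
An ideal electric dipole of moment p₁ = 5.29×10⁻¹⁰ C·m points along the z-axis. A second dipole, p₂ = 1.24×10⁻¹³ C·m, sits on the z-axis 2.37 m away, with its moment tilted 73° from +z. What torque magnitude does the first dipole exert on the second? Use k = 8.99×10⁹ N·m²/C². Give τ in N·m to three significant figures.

τ ≈ 8.47×10⁻¹⁴ N·m

The second dipole sits on the axis of the first, so the field there is axial: E₁ = 2kp₁/r³ along +z.
E₁ = 2(8.99×10⁹)(5.29×10⁻¹⁰)/(2.37)³ = 0.7145 N/C.
Torque on the second dipole: τ = p₂ E₁ sinθ.
τ = (1.24×10⁻¹³)(0.7145)·sin73° = 8.473×10⁻¹⁴ N·m.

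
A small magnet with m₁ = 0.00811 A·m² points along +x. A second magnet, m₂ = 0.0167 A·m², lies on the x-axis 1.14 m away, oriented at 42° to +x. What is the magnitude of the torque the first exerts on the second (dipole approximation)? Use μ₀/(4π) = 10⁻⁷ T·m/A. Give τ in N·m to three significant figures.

Dipole B is on the axis of dipole A, so B₁ there is axial: B₁ = (μ₀/4π)·2m₁/r³ along +x.
B₁ = 2(10⁻⁷)(0.00811)/(1.14)³ = 1.095×10⁻⁹ T.
τ = m₂ B₁ sinθ.
τ = (0.0167)(1.095×10⁻⁹)·sin42° = 1.223×10⁻¹¹ N·m.

τ ≈ 1.22×10⁻¹¹ N·m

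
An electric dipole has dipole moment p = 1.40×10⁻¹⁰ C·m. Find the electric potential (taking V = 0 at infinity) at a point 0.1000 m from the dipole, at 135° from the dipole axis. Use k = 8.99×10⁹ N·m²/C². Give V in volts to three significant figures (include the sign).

The dipole potential is V = kp cosθ / r².
V = (8.99×10⁹)(1.40×10⁻¹⁰)·cos135° / (0.100)² = -89.00 V.

V ≈ -89.0 V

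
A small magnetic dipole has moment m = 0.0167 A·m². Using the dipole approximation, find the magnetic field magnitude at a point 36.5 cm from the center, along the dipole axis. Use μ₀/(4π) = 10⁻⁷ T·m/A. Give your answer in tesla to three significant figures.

On axis B = (μ₀/4π)·2m/r³.
B = 2·(10⁻⁷)·(0.0167) / (0.365)³ = 6.869×10⁻⁸ T.

B ≈ 6.87×10⁻⁸ T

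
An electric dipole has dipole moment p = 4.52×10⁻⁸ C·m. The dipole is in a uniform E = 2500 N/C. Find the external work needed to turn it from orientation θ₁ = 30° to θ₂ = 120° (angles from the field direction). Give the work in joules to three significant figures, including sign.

W_ext = ΔU = U(θ₂) − U(θ₁) = −pE cosθ₂ − (−pE cosθ₁) = pE(cosθ₁ − cosθ₂).
W = (4.52×10⁻⁸)(2500)·(cos30° − cos120°) = (1.130×10⁻⁴)·(+1.3660) = 1.544×10⁻⁴ J.

W ≈ 1.54×10⁻⁴ J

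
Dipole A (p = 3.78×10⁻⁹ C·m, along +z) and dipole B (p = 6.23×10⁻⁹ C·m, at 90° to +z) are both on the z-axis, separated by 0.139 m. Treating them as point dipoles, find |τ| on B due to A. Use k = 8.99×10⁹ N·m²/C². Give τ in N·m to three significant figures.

The second dipole sits on the axis of the first, so the field there is axial: E₁ = 2kp₁/r³ along +z.
E₁ = 2(8.99×10⁹)(3.78×10⁻⁹)/(0.139)³ = 2.531×10⁴ N/C.
Torque on the second dipole: τ = p₂ E₁ sinθ.
τ = (6.23×10⁻⁹)(2.531×10⁴)·sin90° = 1.577×10⁻⁴ N·m.

τ ≈ 1.58×10⁻⁴ N·m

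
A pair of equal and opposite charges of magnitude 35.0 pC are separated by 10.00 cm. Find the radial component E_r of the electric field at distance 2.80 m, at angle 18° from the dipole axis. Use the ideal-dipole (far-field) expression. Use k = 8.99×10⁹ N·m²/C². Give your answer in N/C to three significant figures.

E_r ≈ 0.00273 N/C

Dipole moment p = qd = (3.50×10⁻¹¹ C)(0.100 m) = 3.50×10⁻¹² C·m.
For a dipole, E_r = (2kp cosθ)/r³.
kp/r³ = (8.99×10⁹)(3.50×10⁻¹²)/(2.80)³ = 0.001433 N/C.
E_r = 2·0.001433·cos18° = 0.002726 N/C.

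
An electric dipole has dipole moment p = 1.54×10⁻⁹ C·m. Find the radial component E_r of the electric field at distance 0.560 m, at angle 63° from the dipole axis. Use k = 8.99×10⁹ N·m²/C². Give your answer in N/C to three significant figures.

E_r ≈ 71.6 N/C

For a dipole, E_r = (2kp cosθ)/r³.
kp/r³ = (8.99×10⁹)(1.54×10⁻⁹)/(0.560)³ = 78.83 N/C.
E_r = 2·78.83·cos63° = 71.58 N/C.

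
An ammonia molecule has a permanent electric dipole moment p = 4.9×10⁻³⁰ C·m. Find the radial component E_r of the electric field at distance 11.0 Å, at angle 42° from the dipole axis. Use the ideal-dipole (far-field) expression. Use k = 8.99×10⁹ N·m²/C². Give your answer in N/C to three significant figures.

E_r ≈ 4.92×10⁷ N/C

For a dipole, E_r = (2kp cosθ)/r³.
kp/r³ = (8.99×10⁹)(4.90×10⁻³⁰)/(1.10×10⁻⁹)³ = 3.310×10⁷ N/C.
E_r = 2·3.310×10⁷·cos42° = 4.919×10⁷ N/C.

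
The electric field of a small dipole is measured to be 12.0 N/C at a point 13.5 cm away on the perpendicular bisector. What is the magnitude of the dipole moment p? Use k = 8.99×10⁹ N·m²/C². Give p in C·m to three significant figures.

In the equatorial plane E = kp/r³, so p = Er³/(k).
p = (12.0)·(0.135)³ / (8.99×10⁹) = 3.284×10⁻¹² C·m.

p ≈ 3.28×10⁻¹² C·m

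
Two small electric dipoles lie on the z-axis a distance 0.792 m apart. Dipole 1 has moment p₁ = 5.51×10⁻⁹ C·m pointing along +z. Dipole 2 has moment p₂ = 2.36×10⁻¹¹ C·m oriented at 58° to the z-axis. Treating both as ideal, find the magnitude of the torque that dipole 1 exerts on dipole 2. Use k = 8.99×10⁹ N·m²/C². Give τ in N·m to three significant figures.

τ ≈ 3.99×10⁻⁹ N·m

The second dipole sits on the axis of the first, so the field there is axial: E₁ = 2kp₁/r³ along +z.
E₁ = 2(8.99×10⁹)(5.51×10⁻⁹)/(0.792)³ = 199.4 N/C.
Torque on the second dipole: τ = p₂ E₁ sinθ.
τ = (2.36×10⁻¹¹)(199.4)·sin58° = 3.991×10⁻⁹ N·m.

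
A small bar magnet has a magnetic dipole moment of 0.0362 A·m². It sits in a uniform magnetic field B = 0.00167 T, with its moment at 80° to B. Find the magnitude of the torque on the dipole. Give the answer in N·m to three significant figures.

τ ≈ 5.95×10⁻⁵ N·m

Torque on a magnetic dipole: τ = mB sinθ.
τ = (0.0362)(0.00167)·sin80° = 5.954×10⁻⁵ N·m.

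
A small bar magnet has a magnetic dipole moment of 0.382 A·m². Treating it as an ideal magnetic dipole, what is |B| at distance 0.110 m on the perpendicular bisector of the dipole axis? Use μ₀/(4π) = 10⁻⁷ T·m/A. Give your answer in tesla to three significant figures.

In the equatorial plane B = (μ₀/4π)·m/r³ (half the axial value).
B = (10⁻⁷)·(0.382) / (0.110)³ = 2.870×10⁻⁵ T.

B ≈ 2.87×10⁻⁵ T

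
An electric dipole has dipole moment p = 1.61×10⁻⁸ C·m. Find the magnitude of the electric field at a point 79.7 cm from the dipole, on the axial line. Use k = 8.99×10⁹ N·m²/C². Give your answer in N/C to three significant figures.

E ≈ 572 N/C

On the dipole axis E = 2kp/r³.
E = 2·(8.99×10⁹)(1.61×10⁻⁸) / (0.797)³ = 571.8 N/C.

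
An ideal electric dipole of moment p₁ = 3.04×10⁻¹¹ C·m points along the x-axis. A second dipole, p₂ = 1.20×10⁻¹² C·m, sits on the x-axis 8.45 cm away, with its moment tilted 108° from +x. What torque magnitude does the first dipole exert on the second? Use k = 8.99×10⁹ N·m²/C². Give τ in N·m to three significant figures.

τ ≈ 1.03×10⁻⁹ N·m

The second dipole sits on the axis of the first, so the field there is axial: E₁ = 2kp₁/r³ along +x.
E₁ = 2(8.99×10⁹)(3.04×10⁻¹¹)/(0.0845)³ = 905.9 N/C.
Torque on the second dipole: τ = p₂ E₁ sinθ.
τ = (1.20×10⁻¹²)(905.9)·sin108° = 1.034×10⁻⁹ N·m.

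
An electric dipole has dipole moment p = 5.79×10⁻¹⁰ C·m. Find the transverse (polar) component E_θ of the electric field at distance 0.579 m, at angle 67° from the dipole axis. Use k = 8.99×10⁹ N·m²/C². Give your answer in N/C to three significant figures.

For a dipole, E_θ = (kp sinθ)/r³.
kp/r³ = (8.99×10⁹)(5.79×10⁻¹⁰)/(0.579)³ = 26.82 N/C.
E_θ = 26.82·sin67° = 24.68 N/C.

E_θ ≈ 24.7 N/C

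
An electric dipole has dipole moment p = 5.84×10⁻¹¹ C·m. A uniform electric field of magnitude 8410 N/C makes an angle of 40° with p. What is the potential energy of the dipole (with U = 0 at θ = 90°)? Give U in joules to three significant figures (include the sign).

U ≈ -3.76×10⁻⁷ J

U = −p·E = −pE cosθ.
U = −(5.84×10⁻¹¹)(8410)·cos40° = -3.762×10⁻⁷ J.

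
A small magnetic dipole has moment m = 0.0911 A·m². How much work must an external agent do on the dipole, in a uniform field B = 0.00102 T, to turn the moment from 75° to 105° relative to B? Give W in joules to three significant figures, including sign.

W_ext = ΔU = −mB cosθ₂ + mB cosθ₁ = mB(cosθ₁ − cosθ₂).
W = (0.0911)(0.00102)·(cos75° − cos105°) = (9.292×10⁻⁵)·(+0.5176) = 4.810×10⁻⁵ J.

W ≈ 4.81×10⁻⁵ J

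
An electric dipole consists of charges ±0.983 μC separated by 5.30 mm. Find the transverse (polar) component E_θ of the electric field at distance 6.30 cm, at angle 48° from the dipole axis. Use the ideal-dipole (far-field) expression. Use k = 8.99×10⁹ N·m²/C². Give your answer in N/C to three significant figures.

Dipole moment p = qd = (9.83×10⁻⁷ C)(0.00530 m) = 5.21×10⁻⁹ C·m.
For a dipole, E_θ = (kp sinθ)/r³.
kp/r³ = (8.99×10⁹)(5.21×10⁻⁹)/(0.0630)³ = 1.873×10⁵ N/C.
E_θ = 1.873×10⁵·sin48° = 1.392×10⁵ N/C.

E_θ ≈ 1.39×10⁵ N/C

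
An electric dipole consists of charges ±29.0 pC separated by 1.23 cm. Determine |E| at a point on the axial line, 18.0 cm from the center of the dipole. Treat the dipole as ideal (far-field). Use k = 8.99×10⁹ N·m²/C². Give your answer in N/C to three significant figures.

E ≈ 1.10 N/C

Dipole moment p = qd = (2.90×10⁻¹¹ C)(0.0123 m) = 3.567×10⁻¹³ C·m.
On the dipole axis E = 2kp/r³.
E = 2·(8.99×10⁹)(3.567×10⁻¹³) / (0.180)³ = 1.100 N/C.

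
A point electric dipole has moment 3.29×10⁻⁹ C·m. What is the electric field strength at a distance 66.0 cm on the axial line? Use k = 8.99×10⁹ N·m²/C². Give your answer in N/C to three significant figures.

E ≈ 206 N/C

On the dipole axis E = 2kp/r³.
E = 2·(8.99×10⁹)(3.29×10⁻⁹) / (0.660)³ = 205.8 N/C.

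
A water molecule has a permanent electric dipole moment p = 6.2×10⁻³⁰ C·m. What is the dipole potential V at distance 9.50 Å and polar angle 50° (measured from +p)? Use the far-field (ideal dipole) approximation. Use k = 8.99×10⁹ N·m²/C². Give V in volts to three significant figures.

The dipole potential is V = kp cosθ / r².
V = (8.99×10⁹)(6.20×10⁻³⁰)·cos50° / (9.50×10⁻¹⁰)² = 0.03970 V.

V ≈ 0.0397 V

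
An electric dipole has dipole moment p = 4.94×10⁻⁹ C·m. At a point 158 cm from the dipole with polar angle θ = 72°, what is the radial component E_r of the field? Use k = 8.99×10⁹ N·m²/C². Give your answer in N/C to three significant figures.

For a dipole, E_r = (2kp cosθ)/r³.
kp/r³ = (8.99×10⁹)(4.94×10⁻⁹)/(1.58)³ = 11.26 N/C.
E_r = 2·11.26·cos72° = 6.959 N/C.

E_r ≈ 6.96 N/C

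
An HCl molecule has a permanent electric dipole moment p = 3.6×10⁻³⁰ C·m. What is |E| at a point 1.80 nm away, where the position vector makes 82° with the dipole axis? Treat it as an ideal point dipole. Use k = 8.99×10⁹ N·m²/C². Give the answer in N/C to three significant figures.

E ≈ 5.71×10⁶ N/C

At angle θ the dipole field magnitude is E = (kp/r³)·√(1 + 3cos²θ).
kp/r³ = (8.99×10⁹)(3.60×10⁻³⁰) / (1.80×10⁻⁹)³ = 5.549×10⁶ N/C.
√(1 + 3cos²82°) = √(1 + 3·0.0194) = √1.0581 ≈ 1.0286.
E ≈ 5.549×10⁶ × 1.029 = 5.708×10⁶ N/C.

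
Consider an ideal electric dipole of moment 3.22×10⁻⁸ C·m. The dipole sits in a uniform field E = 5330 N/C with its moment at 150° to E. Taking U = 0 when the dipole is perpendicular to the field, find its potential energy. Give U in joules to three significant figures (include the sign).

U = −p·E = −pE cosθ.
U = −(3.22×10⁻⁸)(5330)·cos150° = 1.486×10⁻⁴ J.

U ≈ 1.49×10⁻⁴ J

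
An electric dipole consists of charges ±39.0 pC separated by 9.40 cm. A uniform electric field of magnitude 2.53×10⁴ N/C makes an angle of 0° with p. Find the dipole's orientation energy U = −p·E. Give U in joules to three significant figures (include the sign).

U ≈ -9.27×10⁻⁸ J

Dipole moment p = qd = (3.90×10⁻¹¹ C)(0.0940 m) = 3.666×10⁻¹² C·m.
U = −p·E = −pE cosθ.
U = −(3.666×10⁻¹²)(2.53×10⁴)·cos0° = -9.275×10⁻⁸ J.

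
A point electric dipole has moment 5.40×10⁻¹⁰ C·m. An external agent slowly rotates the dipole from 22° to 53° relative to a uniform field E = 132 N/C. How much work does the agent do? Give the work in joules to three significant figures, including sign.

W_ext = ΔU = U(θ₂) − U(θ₁) = −pE cosθ₂ − (−pE cosθ₁) = pE(cosθ₁ − cosθ₂).
W = (5.40×10⁻¹⁰)(132)·(cos22° − cos53°) = (7.128×10⁻⁸)·(+0.3254) = 2.319×10⁻⁸ J.

W ≈ 2.32×10⁻⁸ J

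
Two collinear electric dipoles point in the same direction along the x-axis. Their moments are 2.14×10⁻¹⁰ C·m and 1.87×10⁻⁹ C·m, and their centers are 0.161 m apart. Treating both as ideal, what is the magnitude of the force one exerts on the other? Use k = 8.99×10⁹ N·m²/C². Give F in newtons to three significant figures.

On-axis field of dipole 1 at distance r: E = 2kp₁/r³. Force on dipole 2 is F = p₂·dE/dr (gradient along axis).
dE/dr = −6kp₁/r⁴, so |F| = 6kp₁p₂/r⁴ (attractive for aligned moments).
F = 6(8.99×10⁹)(2.14×10⁻¹⁰)(1.87×10⁻⁹)/(0.161)⁴ = 3.213×10⁻⁵ N.

F ≈ 3.21×10⁻⁵ N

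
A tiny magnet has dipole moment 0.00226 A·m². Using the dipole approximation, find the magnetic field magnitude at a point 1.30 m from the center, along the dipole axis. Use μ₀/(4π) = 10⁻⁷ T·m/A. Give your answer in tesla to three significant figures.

B ≈ 2.06×10⁻¹⁰ T

On axis B = (μ₀/4π)·2m/r³.
B = 2·(10⁻⁷)·(0.00226) / (1.30)³ = 2.057×10⁻¹⁰ T.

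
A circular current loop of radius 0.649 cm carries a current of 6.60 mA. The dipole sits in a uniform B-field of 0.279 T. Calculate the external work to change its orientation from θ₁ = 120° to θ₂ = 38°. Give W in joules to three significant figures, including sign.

W ≈ -3.14×10⁻⁷ J

Magnetic moment m = IA = Iπa² = (0.00660)·π·(0.00649)² = 8.733×10⁻⁷ A·m².
W_ext = ΔU = −mB cosθ₂ + mB cosθ₁ = mB(cosθ₁ − cosθ₂).
W = (8.733×10⁻⁷)(0.279)·(cos120° − cos38°) = (2.437×10⁻⁷)·(-1.2880) = -3.138×10⁻⁷ J.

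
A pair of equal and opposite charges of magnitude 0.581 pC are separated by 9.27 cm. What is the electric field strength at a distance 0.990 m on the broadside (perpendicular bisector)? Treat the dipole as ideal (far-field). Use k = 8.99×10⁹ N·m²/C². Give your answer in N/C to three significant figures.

E ≈ 4.99×10⁻⁴ N/C

Dipole moment p = qd = (5.81×10⁻¹³ C)(0.0927 m) = 5.386×10⁻¹⁴ C·m.
In the equatorial plane E = kp/r³.
E = (8.99×10⁹)(5.386×10⁻¹⁴) / (0.990)³ = 4.990×10⁻⁴ N/C.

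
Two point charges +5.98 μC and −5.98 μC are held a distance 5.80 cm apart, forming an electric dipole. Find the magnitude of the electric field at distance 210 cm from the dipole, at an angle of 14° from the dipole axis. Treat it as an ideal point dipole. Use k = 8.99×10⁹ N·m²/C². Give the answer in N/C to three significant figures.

Dipole moment p = qd = (5.98×10⁻⁶ C)(0.0580 m) = 3.468×10⁻⁷ C·m.
At angle θ the dipole field magnitude is E = (kp/r³)·√(1 + 3cos²θ).
kp/r³ = (8.99×10⁹)(3.468×10⁻⁷) / (2.10)³ = 336.7 N/C.
√(1 + 3cos²14°) = √(1 + 3·0.9415) = √3.8244 ≈ 1.9556.
E ≈ 336.7 × 1.956 = 658.4 N/C.

E ≈ 658 N/C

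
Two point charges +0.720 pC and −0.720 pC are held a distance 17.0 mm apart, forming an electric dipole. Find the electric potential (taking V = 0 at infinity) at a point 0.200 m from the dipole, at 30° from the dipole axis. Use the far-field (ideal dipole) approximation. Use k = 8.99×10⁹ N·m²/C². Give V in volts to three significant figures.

V ≈ 0.00238 V

Dipole moment p = qd = (7.20×10⁻¹³ C)(0.0170 m) = 1.224×10⁻¹⁴ C·m.
The dipole potential is V = kp cosθ / r².
V = (8.99×10⁹)(1.224×10⁻¹⁴)·cos30° / (0.200)² = 0.002382 V.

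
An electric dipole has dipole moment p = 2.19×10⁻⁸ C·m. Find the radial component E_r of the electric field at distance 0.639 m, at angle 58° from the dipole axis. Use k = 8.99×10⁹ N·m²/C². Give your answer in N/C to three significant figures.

For a dipole, E_r = (2kp cosθ)/r³.
kp/r³ = (8.99×10⁹)(2.19×10⁻⁸)/(0.639)³ = 754.6 N/C.
E_r = 2·754.6·cos58° = 799.7 N/C.

E_r ≈ 800 N/C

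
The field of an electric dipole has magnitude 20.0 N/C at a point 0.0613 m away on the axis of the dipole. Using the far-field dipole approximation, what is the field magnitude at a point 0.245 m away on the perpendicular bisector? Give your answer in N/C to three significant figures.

Dipole fields scale as 1/r³ in the far field.
The axial field is twice the equatorial field at the same r, so the geometry factor is 1/2.
E₂ = E₁ · (1/2) · (r₁/r₂)³ = 20.0 · 0.5 · (0.0613/0.245)³.
(r₁/r₂)³ = (0.2502)³ = 0.01566.
E₂ ≈ 0.1566 N/C.

E ≈ 0.157 N/C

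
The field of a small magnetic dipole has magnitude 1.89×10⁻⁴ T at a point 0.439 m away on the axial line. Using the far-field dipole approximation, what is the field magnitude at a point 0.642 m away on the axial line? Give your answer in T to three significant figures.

Dipole fields scale as 1/r³ in the far field; the geometry is the same at both points.
B₂ = B₁ · (r₁/r₂)³ = 1.89×10⁻⁴ · (0.439/0.642)³.
(r₁/r₂)³ = (0.6838)³ = 0.3197.
B₂ ≈ 6.043×10⁻⁵ T.

B ≈ 6.04×10⁻⁵ T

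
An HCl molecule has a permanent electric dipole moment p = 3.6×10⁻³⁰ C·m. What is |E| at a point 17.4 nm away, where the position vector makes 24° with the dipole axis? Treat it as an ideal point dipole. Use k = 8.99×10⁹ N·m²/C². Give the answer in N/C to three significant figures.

E ≈ 1.15×10⁴ N/C

At angle θ the dipole field magnitude is E = (kp/r³)·√(1 + 3cos²θ).
kp/r³ = (8.99×10⁹)(3.60×10⁻³⁰) / (1.74×10⁻⁸)³ = 6143 N/C.
√(1 + 3cos²24°) = √(1 + 3·0.8346) = √3.5037 ≈ 1.8718.
E ≈ 6143 × 1.872 = 1.150×10⁴ N/C.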